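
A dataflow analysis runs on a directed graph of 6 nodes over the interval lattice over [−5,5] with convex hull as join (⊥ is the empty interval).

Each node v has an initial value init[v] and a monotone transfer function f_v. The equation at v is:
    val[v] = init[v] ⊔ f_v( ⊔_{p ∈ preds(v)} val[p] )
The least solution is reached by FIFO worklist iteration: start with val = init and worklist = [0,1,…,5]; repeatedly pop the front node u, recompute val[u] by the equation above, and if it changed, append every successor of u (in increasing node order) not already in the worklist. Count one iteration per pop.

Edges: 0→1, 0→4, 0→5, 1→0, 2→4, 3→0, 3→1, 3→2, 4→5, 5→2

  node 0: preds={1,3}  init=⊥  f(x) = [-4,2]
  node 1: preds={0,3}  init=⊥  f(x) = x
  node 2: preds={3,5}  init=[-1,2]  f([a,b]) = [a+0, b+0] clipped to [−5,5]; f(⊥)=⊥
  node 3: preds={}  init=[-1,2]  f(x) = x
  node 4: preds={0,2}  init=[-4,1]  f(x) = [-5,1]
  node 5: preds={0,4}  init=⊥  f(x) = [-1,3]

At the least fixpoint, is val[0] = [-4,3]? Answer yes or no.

no

Iteration log — 9 steps:
  step 1. node 0  ⊔preds=[-1,2]  new=[-4,2]  old=⊥  +wl: 
  step 2. node 1  ⊔preds=[-4,2]  new=[-4,2]  old=⊥  +wl: 0
  step 3. node 2  ⊔preds=[-1,2]  new=[-1,2]  stable
  step 4. node 3  ⊔preds=⊥  new=[-1,2]  stable
  step 5. node 4  ⊔preds=[-4,2]  new=[-5,1]  old=[-4,1]  +wl: 
  step 6. node 5  ⊔preds=[-5,2]  new=[-1,3]  old=⊥  +wl: 2
  step 7. node 0  ⊔preds=[-4,2]  new=[-4,2]  stable
  step 8. node 2  ⊔preds=[-1,3]  new=[-1,3]  old=[-1,2]  +wl: 4
  step 9. node 4  ⊔preds=[-4,3]  new=[-5,1]  stable

Least fixpoint reached:
  node 0: [-4,2]
  node 1: [-4,2]
  node 2: [-1,3]
  node 3: [-1,2]
  node 4: [-5,1]
  node 5: [-1,3]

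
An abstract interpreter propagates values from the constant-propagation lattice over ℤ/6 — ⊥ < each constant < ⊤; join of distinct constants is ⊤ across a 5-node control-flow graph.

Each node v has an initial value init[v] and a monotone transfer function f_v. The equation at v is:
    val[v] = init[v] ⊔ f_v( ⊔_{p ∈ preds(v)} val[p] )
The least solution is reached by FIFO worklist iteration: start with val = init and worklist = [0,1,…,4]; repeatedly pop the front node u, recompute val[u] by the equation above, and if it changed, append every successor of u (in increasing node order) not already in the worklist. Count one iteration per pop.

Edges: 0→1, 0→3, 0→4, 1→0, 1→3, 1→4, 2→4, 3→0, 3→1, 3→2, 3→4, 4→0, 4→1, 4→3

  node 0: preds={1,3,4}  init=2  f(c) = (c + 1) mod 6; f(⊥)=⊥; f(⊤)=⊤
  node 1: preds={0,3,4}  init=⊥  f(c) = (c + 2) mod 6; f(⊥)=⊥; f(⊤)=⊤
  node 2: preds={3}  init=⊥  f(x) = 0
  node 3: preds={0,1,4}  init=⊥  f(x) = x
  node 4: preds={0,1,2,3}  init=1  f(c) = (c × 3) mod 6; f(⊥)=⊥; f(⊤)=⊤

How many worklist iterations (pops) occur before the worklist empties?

10

Worklist (10 pops):
  #1 pop 0: in=1 → 2 (no change)
  #2 pop 1: in=⊤ → ⊤ (was ⊥); enqueue [0]
  #3 pop 2: in=⊥ → 0 (was ⊥); enqueue []
  #4 pop 3: in=⊤ → ⊤ (was ⊥); enqueue [1,2]
  #5 pop 4: in=⊤ → ⊤ (was 1); enqueue [3]
  #6 pop 0: in=⊤ → ⊤ (was 2); enqueue [4]
  #7 pop 1: in=⊤ → ⊤ (no change)
  #8 pop 2: in=⊤ → 0 (no change)
  #9 pop 3: in=⊤ → ⊤ (no change)
  #10 pop 4: in=⊤ → ⊤ (no change)

Fixpoint:
  val[0] = ⊤
  val[1] = ⊤
  val[2] = 0
  val[3] = ⊤
  val[4] = ⊤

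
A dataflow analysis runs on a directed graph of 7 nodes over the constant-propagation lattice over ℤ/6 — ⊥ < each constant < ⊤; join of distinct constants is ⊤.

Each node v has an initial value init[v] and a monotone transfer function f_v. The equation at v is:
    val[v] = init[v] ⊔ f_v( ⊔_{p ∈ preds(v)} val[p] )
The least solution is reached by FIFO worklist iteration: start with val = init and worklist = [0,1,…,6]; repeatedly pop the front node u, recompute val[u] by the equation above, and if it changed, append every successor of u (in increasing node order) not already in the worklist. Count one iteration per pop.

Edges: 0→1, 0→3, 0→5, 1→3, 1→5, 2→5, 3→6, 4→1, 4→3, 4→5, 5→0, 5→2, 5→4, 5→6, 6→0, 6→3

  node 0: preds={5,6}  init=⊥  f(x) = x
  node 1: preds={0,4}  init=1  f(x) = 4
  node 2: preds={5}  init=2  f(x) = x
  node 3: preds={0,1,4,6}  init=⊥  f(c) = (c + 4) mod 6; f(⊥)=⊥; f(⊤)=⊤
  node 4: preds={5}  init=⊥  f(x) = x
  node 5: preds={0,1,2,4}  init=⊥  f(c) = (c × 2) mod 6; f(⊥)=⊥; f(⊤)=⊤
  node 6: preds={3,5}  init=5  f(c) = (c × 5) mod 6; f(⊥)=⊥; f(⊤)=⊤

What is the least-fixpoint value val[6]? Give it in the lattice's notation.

Iteration log — 13 steps:
  step 1. node 0  ⊔preds=5  new=5  old=⊥  +wl: 
  step 2. node 1  ⊔preds=5  new=⊤  old=1  +wl: 
  step 3. node 2  ⊔preds=⊥  new=2  stable
  step 4. node 3  ⊔preds=⊤  new=⊤  old=⊥  +wl: 
  step 5. node 4  ⊔preds=⊥  new=⊥  stable
  step 6. node 5  ⊔preds=⊤  new=⊤  old=⊥  +wl: 0,2,4
  step 7. node 6  ⊔preds=⊤  new=⊤  old=5  +wl: 3
  step 8. node 0  ⊔preds=⊤  new=⊤  old=5  +wl: 1,5
  step 9. node 2  ⊔preds=⊤  new=⊤  old=2  +wl: 
  step 10. node 4  ⊔preds=⊤  new=⊤  old=⊥  +wl: 
  step 11. node 3  ⊔preds=⊤  new=⊤  stable
  step 12. node 1  ⊔preds=⊤  new=⊤  stable
  step 13. node 5  ⊔preds=⊤  new=⊤  stable

Least fixpoint reached:
  node 0: ⊤
  node 1: ⊤
  node 2: ⊤
  node 3: ⊤
  node 4: ⊤
  node 5: ⊤
  node 6: ⊤

⊤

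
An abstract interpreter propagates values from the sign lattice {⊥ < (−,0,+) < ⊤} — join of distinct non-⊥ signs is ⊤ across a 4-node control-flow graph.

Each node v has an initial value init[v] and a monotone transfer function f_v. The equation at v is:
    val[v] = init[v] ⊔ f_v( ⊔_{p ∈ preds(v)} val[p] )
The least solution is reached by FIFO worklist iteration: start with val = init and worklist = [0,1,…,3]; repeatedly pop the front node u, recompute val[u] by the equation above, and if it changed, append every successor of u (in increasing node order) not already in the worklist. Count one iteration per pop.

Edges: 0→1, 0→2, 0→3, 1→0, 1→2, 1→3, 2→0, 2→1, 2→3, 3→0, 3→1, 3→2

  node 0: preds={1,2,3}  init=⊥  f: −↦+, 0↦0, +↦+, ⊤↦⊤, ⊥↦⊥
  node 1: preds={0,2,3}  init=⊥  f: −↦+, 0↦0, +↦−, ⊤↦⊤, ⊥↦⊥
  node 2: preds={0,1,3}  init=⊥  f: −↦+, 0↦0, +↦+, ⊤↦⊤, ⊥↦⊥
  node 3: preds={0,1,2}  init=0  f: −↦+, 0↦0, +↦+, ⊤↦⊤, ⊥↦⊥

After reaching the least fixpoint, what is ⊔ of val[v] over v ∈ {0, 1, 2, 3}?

Trace (6 dequeues):
  [1] u=0 | in 0 | out 0 | prev ⊥ | push {}
  [2] u=1 | in 0 | out 0 | prev ⊥ | push {0}
  [3] u=2 | in 0 | out 0 | prev ⊥ | push {1}
  [4] u=3 | in 0 | out 0 | ==
  [5] u=0 | in 0 | out 0 | ==
  [6] u=1 | in 0 | out 0 | ==

Converged values:
  [0] 0
  [1] 0
  [2] 0
  [3] 0

0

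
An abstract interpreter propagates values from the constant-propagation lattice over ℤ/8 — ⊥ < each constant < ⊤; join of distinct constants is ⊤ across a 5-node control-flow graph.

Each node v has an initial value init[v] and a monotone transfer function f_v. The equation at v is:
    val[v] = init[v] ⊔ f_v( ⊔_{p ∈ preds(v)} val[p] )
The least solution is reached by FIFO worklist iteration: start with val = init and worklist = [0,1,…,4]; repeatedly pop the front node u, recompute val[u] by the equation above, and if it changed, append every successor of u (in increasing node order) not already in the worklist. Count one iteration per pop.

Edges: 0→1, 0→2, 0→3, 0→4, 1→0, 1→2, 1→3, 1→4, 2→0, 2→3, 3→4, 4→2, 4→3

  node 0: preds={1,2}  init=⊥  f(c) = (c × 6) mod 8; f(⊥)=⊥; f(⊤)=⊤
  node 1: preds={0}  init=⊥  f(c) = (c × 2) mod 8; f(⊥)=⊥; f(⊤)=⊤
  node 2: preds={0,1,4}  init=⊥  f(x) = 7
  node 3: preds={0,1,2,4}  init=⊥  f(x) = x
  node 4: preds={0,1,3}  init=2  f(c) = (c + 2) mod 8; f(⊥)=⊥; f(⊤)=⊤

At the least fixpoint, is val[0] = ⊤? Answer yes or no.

yes

Trace (18 dequeues):
  [1] u=0 | in ⊥ | out ⊥ | ==
  [2] u=1 | in ⊥ | out ⊥ | ==
  [3] u=2 | in 2 | out 7 | prev ⊥ | push {0}
  [4] u=3 | in ⊤ | out ⊤ | prev ⊥ | push {}
  [5] u=4 | in ⊤ | out ⊤ | prev 2 | push {2,3}
  [6] u=0 | in 7 | out 2 | prev ⊥ | push {1,4}
  [7] u=2 | in ⊤ | out 7 | ==
  [8] u=3 | in ⊤ | out ⊤ | ==
  [9] u=1 | in 2 | out 4 | prev ⊥ | push {0,2,3}
  [10] u=4 | in ⊤ | out ⊤ | ==
  [11] u=0 | in ⊤ | out ⊤ | prev 2 | push {1,4}
  [12] u=2 | in ⊤ | out 7 | ==
  [13] u=3 | in ⊤ | out ⊤ | ==
  [14] u=1 | in ⊤ | out ⊤ | prev 4 | push {0,2,3}
  [15] u=4 | in ⊤ | out ⊤ | ==
  [16] u=0 | in ⊤ | out ⊤ | ==
  [17] u=2 | in ⊤ | out 7 | ==
  [18] u=3 | in ⊤ | out ⊤ | ==

Converged values:
  [0] ⊤
  [1] ⊤
  [2] 7
  [3] ⊤
  [4] ⊤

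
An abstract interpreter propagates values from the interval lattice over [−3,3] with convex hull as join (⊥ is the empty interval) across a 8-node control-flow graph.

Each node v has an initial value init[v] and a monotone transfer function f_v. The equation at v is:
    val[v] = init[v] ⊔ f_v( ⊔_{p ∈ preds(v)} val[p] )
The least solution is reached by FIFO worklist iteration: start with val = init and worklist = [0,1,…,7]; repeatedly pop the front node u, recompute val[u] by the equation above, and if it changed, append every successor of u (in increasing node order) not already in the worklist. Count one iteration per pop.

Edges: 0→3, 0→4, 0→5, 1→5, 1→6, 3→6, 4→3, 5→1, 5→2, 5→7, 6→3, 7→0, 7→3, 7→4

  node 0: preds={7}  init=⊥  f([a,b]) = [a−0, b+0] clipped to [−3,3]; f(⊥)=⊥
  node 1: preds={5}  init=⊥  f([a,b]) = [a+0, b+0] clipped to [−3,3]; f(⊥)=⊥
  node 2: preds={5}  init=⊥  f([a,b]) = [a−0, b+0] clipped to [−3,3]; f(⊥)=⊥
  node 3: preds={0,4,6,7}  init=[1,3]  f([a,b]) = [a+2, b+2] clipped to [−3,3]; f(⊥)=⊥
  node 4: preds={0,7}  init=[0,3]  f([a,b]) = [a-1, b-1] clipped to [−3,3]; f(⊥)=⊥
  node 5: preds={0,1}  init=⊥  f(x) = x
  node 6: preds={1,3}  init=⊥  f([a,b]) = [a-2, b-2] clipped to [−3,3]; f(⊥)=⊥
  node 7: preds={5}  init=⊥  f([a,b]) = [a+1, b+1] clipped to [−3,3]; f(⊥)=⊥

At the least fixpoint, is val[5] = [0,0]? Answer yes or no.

no

Trace (9 dequeues):
  [1] u=0 | in ⊥ | out ⊥ | ==
  [2] u=1 | in ⊥ | out ⊥ | ==
  [3] u=2 | in ⊥ | out ⊥ | ==
  [4] u=3 | in [0,3] | out [1,3] | ==
  [5] u=4 | in ⊥ | out [0,3] | ==
  [6] u=5 | in ⊥ | out ⊥ | ==
  [7] u=6 | in [1,3] | out [-1,1] | prev ⊥ | push {3}
  [8] u=7 | in ⊥ | out ⊥ | ==
  [9] u=3 | in [-1,3] | out [1,3] | ==

Converged values:
  [0] ⊥
  [1] ⊥
  [2] ⊥
  [3] [1,3]
  [4] [0,3]
  [5] ⊥
  [6] [-1,1]
  [7] ⊥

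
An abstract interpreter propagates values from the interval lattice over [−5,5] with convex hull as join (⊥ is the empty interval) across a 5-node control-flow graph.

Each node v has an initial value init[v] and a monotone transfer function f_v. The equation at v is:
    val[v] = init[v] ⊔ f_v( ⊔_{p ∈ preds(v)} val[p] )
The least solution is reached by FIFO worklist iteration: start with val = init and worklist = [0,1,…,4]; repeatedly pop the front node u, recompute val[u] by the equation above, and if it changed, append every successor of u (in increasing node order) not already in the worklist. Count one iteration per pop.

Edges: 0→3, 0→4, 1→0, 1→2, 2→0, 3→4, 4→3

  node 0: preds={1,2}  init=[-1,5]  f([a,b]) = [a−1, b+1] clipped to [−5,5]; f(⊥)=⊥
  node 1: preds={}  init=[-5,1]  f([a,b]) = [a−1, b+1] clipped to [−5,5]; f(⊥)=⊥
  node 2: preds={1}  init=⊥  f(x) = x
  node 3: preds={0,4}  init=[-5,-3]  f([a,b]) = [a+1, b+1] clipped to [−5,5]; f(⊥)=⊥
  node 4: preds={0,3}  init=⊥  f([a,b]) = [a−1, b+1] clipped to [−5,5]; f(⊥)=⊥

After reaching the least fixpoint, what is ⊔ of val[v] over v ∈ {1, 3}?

[-5,5]

Worklist (7 pops):
  #1 pop 0: in=[-5,1] → [-5,5] (was [-1,5]); enqueue []
  #2 pop 1: in=⊥ → [-5,1] (no change)
  #3 pop 2: in=[-5,1] → [-5,1] (was ⊥); enqueue [0]
  #4 pop 3: in=[-5,5] → [-5,5] (was [-5,-3]); enqueue []
  #5 pop 4: in=[-5,5] → [-5,5] (was ⊥); enqueue [3]
  #6 pop 0: in=[-5,1] → [-5,5] (no change)
  #7 pop 3: in=[-5,5] → [-5,5] (no change)

Fixpoint:
  val[0] = [-5,5]
  val[1] = [-5,1]
  val[2] = [-5,1]
  val[3] = [-5,5]
  val[4] = [-5,5]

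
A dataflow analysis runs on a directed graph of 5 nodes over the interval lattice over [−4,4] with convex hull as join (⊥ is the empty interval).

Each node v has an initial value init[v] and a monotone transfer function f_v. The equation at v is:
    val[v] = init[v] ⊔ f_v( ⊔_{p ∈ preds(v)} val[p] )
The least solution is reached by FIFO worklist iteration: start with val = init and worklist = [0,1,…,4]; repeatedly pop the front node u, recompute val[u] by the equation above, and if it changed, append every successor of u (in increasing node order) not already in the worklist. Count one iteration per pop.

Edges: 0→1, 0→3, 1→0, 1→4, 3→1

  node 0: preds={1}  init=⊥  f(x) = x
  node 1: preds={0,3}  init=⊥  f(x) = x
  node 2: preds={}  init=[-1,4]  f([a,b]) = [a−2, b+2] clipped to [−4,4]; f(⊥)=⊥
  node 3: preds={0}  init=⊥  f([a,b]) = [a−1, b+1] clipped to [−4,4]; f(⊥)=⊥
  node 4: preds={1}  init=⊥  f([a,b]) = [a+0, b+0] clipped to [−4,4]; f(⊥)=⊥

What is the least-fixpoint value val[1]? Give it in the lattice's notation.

Worklist (5 pops):
  #1 pop 0: in=⊥ → ⊥ (no change)
  #2 pop 1: in=⊥ → ⊥ (no change)
  #3 pop 2: in=⊥ → [-1,4] (no change)
  #4 pop 3: in=⊥ → ⊥ (no change)
  #5 pop 4: in=⊥ → ⊥ (no change)

Fixpoint:
  val[0] = ⊥
  val[1] = ⊥
  val[2] = [-1,4]
  val[3] = ⊥
  val[4] = ⊥

⊥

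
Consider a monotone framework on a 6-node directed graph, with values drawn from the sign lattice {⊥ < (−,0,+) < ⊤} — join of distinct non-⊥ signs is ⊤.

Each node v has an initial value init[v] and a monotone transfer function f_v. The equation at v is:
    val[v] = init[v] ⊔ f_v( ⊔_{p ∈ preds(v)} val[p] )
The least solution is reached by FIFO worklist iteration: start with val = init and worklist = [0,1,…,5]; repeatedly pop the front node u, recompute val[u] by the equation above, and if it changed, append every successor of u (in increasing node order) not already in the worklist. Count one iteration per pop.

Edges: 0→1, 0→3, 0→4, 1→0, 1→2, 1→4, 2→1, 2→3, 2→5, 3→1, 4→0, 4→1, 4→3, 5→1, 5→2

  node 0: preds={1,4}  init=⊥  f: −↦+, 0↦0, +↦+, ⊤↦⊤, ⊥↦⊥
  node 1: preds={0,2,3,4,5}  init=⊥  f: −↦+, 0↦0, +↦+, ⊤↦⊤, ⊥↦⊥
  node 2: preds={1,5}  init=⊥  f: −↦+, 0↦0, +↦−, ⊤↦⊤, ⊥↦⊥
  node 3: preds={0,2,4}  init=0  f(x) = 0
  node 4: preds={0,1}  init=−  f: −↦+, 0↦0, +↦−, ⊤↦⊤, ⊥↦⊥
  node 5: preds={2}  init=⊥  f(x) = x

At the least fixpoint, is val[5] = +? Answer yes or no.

Iteration log — 11 steps:
  step 1. node 0  ⊔preds=−  new=+  old=⊥  +wl: 
  step 2. node 1  ⊔preds=⊤  new=⊤  old=⊥  +wl: 0
  step 3. node 2  ⊔preds=⊤  new=⊤  old=⊥  +wl: 1
  step 4. node 3  ⊔preds=⊤  new=0  stable
  step 5. node 4  ⊔preds=⊤  new=⊤  old=−  +wl: 3
  step 6. node 5  ⊔preds=⊤  new=⊤  old=⊥  +wl: 2
  step 7. node 0  ⊔preds=⊤  new=⊤  old=+  +wl: 4
  step 8. node 1  ⊔preds=⊤  new=⊤  stable
  step 9. node 3  ⊔preds=⊤  new=0  stable
  step 10. node 2  ⊔preds=⊤  new=⊤  stable
  step 11. node 4  ⊔preds=⊤  new=⊤  stable

Least fixpoint reached:
  node 0: ⊤
  node 1: ⊤
  node 2: ⊤
  node 3: 0
  node 4: ⊤
  node 5: ⊤

no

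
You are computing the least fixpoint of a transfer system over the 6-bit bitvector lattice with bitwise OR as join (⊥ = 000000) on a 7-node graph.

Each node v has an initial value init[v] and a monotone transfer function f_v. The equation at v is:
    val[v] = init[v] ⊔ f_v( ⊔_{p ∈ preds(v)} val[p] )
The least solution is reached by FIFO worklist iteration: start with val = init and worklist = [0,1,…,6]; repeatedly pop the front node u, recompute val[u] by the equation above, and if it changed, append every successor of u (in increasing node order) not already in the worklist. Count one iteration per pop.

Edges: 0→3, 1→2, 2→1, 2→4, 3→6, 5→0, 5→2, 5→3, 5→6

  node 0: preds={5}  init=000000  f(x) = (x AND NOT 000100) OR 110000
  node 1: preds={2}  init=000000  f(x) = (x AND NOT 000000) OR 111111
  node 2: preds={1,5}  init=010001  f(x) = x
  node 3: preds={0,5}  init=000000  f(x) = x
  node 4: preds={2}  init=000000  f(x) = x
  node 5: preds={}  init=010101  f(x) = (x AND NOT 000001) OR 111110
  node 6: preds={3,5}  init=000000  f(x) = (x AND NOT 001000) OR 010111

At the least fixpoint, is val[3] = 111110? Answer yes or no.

Trace (12 dequeues):
  [1] u=0 | in 010101 | out 110001 | prev 000000 | push {}
  [2] u=1 | in 010001 | out 111111 | prev 000000 | push {}
  [3] u=2 | in 111111 | out 111111 | prev 010001 | push {1}
  [4] u=3 | in 110101 | out 110101 | prev 000000 | push {}
  [5] u=4 | in 111111 | out 111111 | prev 000000 | push {}
  [6] u=5 | in 000000 | out 111111 | prev 010101 | push {0,2,3}
  [7] u=6 | in 111111 | out 110111 | prev 000000 | push {}
  [8] u=1 | in 111111 | out 111111 | ==
  [9] u=0 | in 111111 | out 111011 | prev 110001 | push {}
  [10] u=2 | in 111111 | out 111111 | ==
  [11] u=3 | in 111111 | out 111111 | prev 110101 | push {6}
  [12] u=6 | in 111111 | out 110111 | ==

Converged values:
  [0] 111011
  [1] 111111
  [2] 111111
  [3] 111111
  [4] 111111
  [5] 111111
  [6] 110111

no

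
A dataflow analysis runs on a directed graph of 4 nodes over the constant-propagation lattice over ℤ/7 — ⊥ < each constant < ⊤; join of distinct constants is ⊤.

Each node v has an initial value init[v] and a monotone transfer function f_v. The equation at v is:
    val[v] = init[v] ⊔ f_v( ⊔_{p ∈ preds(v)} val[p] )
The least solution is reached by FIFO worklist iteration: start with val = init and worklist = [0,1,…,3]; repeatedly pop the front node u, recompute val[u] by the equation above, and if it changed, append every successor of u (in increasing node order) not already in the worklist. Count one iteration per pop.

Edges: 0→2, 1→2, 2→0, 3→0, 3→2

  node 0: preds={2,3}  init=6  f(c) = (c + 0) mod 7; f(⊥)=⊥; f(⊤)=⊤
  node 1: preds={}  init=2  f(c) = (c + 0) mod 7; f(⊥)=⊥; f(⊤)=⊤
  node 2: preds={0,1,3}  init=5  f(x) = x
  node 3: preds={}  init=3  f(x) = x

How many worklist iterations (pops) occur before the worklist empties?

5

Iteration log — 5 steps:
  step 1. node 0  ⊔preds=⊤  new=⊤  old=6  +wl: 
  step 2. node 1  ⊔preds=⊥  new=2  stable
  step 3. node 2  ⊔preds=⊤  new=⊤  old=5  +wl: 0
  step 4. node 3  ⊔preds=⊥  new=3  stable
  step 5. node 0  ⊔preds=⊤  new=⊤  stable

Least fixpoint reached:
  node 0: ⊤
  node 1: 2
  node 2: ⊤
  node 3: 3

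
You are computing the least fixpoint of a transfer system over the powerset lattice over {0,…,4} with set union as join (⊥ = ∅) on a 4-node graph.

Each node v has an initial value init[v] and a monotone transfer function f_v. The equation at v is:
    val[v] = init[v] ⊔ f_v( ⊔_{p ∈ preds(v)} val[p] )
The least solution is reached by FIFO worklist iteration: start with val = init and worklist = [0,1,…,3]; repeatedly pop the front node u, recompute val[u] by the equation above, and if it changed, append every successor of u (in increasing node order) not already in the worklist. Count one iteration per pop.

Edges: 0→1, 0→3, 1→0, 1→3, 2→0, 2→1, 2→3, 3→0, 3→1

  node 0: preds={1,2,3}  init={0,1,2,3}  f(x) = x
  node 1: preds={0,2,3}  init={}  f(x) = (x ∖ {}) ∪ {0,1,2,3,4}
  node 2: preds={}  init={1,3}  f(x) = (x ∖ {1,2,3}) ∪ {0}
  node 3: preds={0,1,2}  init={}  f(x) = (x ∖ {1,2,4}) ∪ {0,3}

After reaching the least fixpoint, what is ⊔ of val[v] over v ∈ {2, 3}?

Trace (7 dequeues):
  [1] u=0 | in {1,3} | out {0,1,2,3} | ==
  [2] u=1 | in {0,1,2,3} | out {0,1,2,3,4} | prev {} | push {0}
  [3] u=2 | in {} | out {0,1,3} | prev {1,3} | push {1}
  [4] u=3 | in {0,1,2,3,4} | out {0,3} | prev {} | push {}
  [5] u=0 | in {0,1,2,3,4} | out {0,1,2,3,4} | prev {0,1,2,3} | push {3}
  [6] u=1 | in {0,1,2,3,4} | out {0,1,2,3,4} | ==
  [7] u=3 | in {0,1,2,3,4} | out {0,3} | ==

Converged values:
  [0] {0,1,2,3,4}
  [1] {0,1,2,3,4}
  [2] {0,1,3}
  [3] {0,3}

{0,1,3}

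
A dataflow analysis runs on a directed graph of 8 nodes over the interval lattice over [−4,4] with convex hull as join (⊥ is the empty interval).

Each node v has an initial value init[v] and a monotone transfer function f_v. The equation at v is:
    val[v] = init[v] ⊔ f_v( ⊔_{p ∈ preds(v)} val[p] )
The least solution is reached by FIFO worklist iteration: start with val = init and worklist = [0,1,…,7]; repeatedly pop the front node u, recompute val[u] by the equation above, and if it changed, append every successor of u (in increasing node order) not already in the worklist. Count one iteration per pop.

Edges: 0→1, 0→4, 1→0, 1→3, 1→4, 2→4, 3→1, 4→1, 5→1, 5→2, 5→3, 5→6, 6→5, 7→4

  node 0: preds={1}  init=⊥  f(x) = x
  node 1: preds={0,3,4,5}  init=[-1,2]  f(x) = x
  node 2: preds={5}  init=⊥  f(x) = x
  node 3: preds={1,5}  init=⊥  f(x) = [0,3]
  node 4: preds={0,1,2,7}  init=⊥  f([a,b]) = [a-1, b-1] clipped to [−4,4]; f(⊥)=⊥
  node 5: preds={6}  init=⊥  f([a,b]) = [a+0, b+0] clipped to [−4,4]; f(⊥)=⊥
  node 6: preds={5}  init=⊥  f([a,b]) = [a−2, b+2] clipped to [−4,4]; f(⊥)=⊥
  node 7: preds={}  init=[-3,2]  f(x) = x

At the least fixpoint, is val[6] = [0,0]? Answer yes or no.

no

Iteration log — 13 steps:
  step 1. node 0  ⊔preds=[-1,2]  new=[-1,2]  old=⊥  +wl: 
  step 2. node 1  ⊔preds=[-1,2]  new=[-1,2]  stable
  step 3. node 2  ⊔preds=⊥  new=⊥  stable
  step 4. node 3  ⊔preds=[-1,2]  new=[0,3]  old=⊥  +wl: 1
  step 5. node 4  ⊔preds=[-3,2]  new=[-4,1]  old=⊥  +wl: 
  step 6. node 5  ⊔preds=⊥  new=⊥  stable
  step 7. node 6  ⊔preds=⊥  new=⊥  stable
  step 8. node 7  ⊔preds=⊥  new=[-3,2]  stable
  step 9. node 1  ⊔preds=[-4,3]  new=[-4,3]  old=[-1,2]  +wl: 0,3,4
  step 10. node 0  ⊔preds=[-4,3]  new=[-4,3]  old=[-1,2]  +wl: 1
  step 11. node 3  ⊔preds=[-4,3]  new=[0,3]  stable
  step 12. node 4  ⊔preds=[-4,3]  new=[-4,2]  old=[-4,1]  +wl: 
  step 13. node 1  ⊔preds=[-4,3]  new=[-4,3]  stable

Least fixpoint reached:
  node 0: [-4,3]
  node 1: [-4,3]
  node 2: ⊥
  node 3: [0,3]
  node 4: [-4,2]
  node 5: ⊥
  node 6: ⊥
  node 7: [-3,2]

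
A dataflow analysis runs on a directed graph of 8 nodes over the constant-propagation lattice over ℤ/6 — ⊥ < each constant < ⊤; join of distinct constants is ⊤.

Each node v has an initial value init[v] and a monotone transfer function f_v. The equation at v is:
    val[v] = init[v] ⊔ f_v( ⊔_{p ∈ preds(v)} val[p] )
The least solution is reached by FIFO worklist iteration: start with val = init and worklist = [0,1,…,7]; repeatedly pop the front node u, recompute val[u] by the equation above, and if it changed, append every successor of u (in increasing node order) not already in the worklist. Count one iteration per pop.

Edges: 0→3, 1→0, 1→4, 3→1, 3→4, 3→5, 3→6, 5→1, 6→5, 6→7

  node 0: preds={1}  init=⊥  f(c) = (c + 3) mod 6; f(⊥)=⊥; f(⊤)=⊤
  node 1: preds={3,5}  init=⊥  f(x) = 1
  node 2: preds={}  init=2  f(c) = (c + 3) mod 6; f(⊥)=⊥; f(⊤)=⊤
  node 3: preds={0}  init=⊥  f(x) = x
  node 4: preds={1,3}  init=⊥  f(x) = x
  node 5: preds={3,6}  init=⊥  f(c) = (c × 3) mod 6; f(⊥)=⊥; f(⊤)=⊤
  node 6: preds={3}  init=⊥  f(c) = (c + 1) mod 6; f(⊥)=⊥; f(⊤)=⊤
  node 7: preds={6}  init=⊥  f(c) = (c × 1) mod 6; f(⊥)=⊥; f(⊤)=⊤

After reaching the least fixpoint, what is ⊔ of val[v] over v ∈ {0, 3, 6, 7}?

Iteration log — 18 steps:
  step 1. node 0  ⊔preds=⊥  new=⊥  stable
  step 2. node 1  ⊔preds=⊥  new=1  old=⊥  +wl: 0
  step 3. node 2  ⊔preds=⊥  new=2  stable
  step 4. node 3  ⊔preds=⊥  new=⊥  stable
  step 5. node 4  ⊔preds=1  new=1  old=⊥  +wl: 
  step 6. node 5  ⊔preds=⊥  new=⊥  stable
  step 7. node 6  ⊔preds=⊥  new=⊥  stable
  step 8. node 7  ⊔preds=⊥  new=⊥  stable
  step 9. node 0  ⊔preds=1  new=4  old=⊥  +wl: 3
  step 10. node 3  ⊔preds=4  new=4  old=⊥  +wl: 1,4,5,6
  step 11. node 1  ⊔preds=4  new=1  stable
  step 12. node 4  ⊔preds=⊤  new=⊤  old=1  +wl: 
  step 13. node 5  ⊔preds=4  new=0  old=⊥  +wl: 1
  step 14. node 6  ⊔preds=4  new=5  old=⊥  +wl: 5,7
  step 15. node 1  ⊔preds=⊤  new=1  stable
  step 16. node 5  ⊔preds=⊤  new=⊤  old=0  +wl: 1
  step 17. node 7  ⊔preds=5  new=5  old=⊥  +wl: 
  step 18. node 1  ⊔preds=⊤  new=1  stable

Least fixpoint reached:
  node 0: 4
  node 1: 1
  node 2: 2
  node 3: 4
  node 4: ⊤
  node 5: ⊤
  node 6: 5
  node 7: 5

⊤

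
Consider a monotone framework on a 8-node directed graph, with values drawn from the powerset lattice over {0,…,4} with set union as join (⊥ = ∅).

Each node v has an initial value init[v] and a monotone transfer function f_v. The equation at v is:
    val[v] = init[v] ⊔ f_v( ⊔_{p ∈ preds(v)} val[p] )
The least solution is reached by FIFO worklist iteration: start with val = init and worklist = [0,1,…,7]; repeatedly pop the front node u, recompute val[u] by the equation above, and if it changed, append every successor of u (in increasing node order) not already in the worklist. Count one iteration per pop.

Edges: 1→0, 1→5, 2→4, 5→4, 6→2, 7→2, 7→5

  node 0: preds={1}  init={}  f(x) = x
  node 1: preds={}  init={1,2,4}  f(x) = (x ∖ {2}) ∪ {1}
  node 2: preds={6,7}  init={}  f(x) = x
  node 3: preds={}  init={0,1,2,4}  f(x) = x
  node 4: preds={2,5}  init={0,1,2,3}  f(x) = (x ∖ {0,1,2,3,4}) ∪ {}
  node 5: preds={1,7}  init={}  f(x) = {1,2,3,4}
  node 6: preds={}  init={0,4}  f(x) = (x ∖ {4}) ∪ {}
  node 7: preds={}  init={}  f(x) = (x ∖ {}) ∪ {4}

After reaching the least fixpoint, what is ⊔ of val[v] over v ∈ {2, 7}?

Trace (11 dequeues):
  [1] u=0 | in {1,2,4} | out {1,2,4} | prev {} | push {}
  [2] u=1 | in {} | out {1,2,4} | ==
  [3] u=2 | in {0,4} | out {0,4} | prev {} | push {}
  [4] u=3 | in {} | out {0,1,2,4} | ==
  [5] u=4 | in {0,4} | out {0,1,2,3} | ==
  [6] u=5 | in {1,2,4} | out {1,2,3,4} | prev {} | push {4}
  [7] u=6 | in {} | out {0,4} | ==
  [8] u=7 | in {} | out {4} | prev {} | push {2,5}
  [9] u=4 | in {0,1,2,3,4} | out {0,1,2,3} | ==
  [10] u=2 | in {0,4} | out {0,4} | ==
  [11] u=5 | in {1,2,4} | out {1,2,3,4} | ==

Converged values:
  [0] {1,2,4}
  [1] {1,2,4}
  [2] {0,4}
  [3] {0,1,2,4}
  [4] {0,1,2,3}
  [5] {1,2,3,4}
  [6] {0,4}
  [7] {4}

{0,4}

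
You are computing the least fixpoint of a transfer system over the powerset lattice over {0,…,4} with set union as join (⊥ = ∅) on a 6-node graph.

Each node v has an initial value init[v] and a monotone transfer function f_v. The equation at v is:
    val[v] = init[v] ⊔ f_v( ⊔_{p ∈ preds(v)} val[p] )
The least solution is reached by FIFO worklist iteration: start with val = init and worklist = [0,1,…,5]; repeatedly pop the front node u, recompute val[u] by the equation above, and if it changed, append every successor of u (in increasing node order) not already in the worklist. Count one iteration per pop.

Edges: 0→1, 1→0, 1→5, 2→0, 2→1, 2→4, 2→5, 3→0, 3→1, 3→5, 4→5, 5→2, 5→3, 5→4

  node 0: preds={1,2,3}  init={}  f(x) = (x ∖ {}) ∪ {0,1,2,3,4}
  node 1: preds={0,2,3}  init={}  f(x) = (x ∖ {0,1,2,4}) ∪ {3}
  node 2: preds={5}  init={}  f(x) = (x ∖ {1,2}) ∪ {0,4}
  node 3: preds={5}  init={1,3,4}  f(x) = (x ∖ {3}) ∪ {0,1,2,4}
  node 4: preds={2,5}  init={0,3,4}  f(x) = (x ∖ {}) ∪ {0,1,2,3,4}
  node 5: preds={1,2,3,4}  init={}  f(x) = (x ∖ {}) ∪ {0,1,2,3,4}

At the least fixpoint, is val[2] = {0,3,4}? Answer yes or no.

yes

Worklist (14 pops):
  #1 pop 0: in={1,3,4} → {0,1,2,3,4} (was {}); enqueue []
  #2 pop 1: in={0,1,2,3,4} → {3} (was {}); enqueue [0]
  #3 pop 2: in={} → {0,4} (was {}); enqueue [1]
  #4 pop 3: in={} → {0,1,2,3,4} (was {1,3,4}); enqueue []
  #5 pop 4: in={0,4} → {0,1,2,3,4} (was {0,3,4}); enqueue []
  #6 pop 5: in={0,1,2,3,4} → {0,1,2,3,4} (was {}); enqueue [2,3,4]
  #7 pop 0: in={0,1,2,3,4} → {0,1,2,3,4} (no change)
  #8 pop 1: in={0,1,2,3,4} → {3} (no change)
  #9 pop 2: in={0,1,2,3,4} → {0,3,4} (was {0,4}); enqueue [0,1,5]
  #10 pop 3: in={0,1,2,3,4} → {0,1,2,3,4} (no change)
  #11 pop 4: in={0,1,2,3,4} → {0,1,2,3,4} (no change)
  #12 pop 0: in={0,1,2,3,4} → {0,1,2,3,4} (no change)
  #13 pop 1: in={0,1,2,3,4} → {3} (no change)
  #14 pop 5: in={0,1,2,3,4} → {0,1,2,3,4} (no change)

Fixpoint:
  val[0] = {0,1,2,3,4}
  val[1] = {3}
  val[2] = {0,3,4}
  val[3] = {0,1,2,3,4}
  val[4] = {0,1,2,3,4}
  val[5] = {0,1,2,3,4}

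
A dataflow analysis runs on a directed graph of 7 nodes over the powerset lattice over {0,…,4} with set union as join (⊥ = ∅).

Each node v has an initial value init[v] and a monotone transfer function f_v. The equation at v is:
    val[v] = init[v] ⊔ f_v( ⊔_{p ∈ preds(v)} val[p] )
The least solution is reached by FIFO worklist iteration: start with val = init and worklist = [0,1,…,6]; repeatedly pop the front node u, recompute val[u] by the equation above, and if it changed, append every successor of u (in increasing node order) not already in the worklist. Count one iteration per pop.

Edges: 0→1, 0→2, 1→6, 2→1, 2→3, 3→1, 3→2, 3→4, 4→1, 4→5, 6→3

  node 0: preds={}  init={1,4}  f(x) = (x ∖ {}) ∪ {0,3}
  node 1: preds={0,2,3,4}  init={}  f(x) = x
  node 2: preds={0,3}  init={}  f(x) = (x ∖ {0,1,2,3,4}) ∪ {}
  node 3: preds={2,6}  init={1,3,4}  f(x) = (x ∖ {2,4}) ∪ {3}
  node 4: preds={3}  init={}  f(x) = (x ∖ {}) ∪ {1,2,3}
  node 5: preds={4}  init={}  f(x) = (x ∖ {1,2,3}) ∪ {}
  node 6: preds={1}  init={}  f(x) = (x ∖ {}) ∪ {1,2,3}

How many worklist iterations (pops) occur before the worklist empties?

15

Trace (15 dequeues):
  [1] u=0 | in {} | out {0,1,3,4} | prev {1,4} | push {}
  [2] u=1 | in {0,1,3,4} | out {0,1,3,4} | prev {} | push {}
  [3] u=2 | in {0,1,3,4} | out {} | ==
  [4] u=3 | in {} | out {1,3,4} | ==
  [5] u=4 | in {1,3,4} | out {1,2,3,4} | prev {} | push {1}
  [6] u=5 | in {1,2,3,4} | out {4} | prev {} | push {}
  [7] u=6 | in {0,1,3,4} | out {0,1,2,3,4} | prev {} | push {3}
  [8] u=1 | in {0,1,2,3,4} | out {0,1,2,3,4} | prev {0,1,3,4} | push {6}
  [9] u=3 | in {0,1,2,3,4} | out {0,1,3,4} | prev {1,3,4} | push {1,2,4}
  [10] u=6 | in {0,1,2,3,4} | out {0,1,2,3,4} | ==
  [11] u=1 | in {0,1,2,3,4} | out {0,1,2,3,4} | ==
  [12] u=2 | in {0,1,3,4} | out {} | ==
  [13] u=4 | in {0,1,3,4} | out {0,1,2,3,4} | prev {1,2,3,4} | push {1,5}
  [14] u=1 | in {0,1,2,3,4} | out {0,1,2,3,4} | ==
  [15] u=5 | in {0,1,2,3,4} | out {0,4} | prev {4} | push {}

Converged values:
  [0] {0,1,3,4}
  [1] {0,1,2,3,4}
  [2] {}
  [3] {0,1,3,4}
  [4] {0,1,2,3,4}
  [5] {0,4}
  [6] {0,1,2,3,4}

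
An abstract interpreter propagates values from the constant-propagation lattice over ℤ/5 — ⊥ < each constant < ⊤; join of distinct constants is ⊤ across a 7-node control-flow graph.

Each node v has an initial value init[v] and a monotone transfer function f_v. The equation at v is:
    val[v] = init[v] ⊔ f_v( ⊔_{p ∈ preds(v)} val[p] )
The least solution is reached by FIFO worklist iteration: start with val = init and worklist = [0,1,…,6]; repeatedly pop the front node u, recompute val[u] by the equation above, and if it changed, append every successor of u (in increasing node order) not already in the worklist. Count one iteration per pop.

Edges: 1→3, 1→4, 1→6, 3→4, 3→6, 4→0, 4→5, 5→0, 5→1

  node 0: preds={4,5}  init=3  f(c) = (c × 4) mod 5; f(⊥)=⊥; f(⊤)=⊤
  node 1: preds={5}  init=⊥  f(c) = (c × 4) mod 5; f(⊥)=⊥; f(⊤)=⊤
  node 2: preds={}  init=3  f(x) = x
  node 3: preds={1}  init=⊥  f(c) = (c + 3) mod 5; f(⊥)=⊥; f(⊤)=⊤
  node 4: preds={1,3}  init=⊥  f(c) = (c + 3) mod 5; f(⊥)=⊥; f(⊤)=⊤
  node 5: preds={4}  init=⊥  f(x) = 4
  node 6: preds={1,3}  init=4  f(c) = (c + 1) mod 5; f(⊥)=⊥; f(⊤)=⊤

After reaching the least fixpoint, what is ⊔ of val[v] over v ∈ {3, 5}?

4

Trace (14 dequeues):
  [1] u=0 | in ⊥ | out 3 | ==
  [2] u=1 | in ⊥ | out ⊥ | ==
  [3] u=2 | in ⊥ | out 3 | ==
  [4] u=3 | in ⊥ | out ⊥ | ==
  [5] u=4 | in ⊥ | out ⊥ | ==
  [6] u=5 | in ⊥ | out 4 | prev ⊥ | push {0,1}
  [7] u=6 | in ⊥ | out 4 | ==
  [8] u=0 | in 4 | out ⊤ | prev 3 | push {}
  [9] u=1 | in 4 | out 1 | prev ⊥ | push {3,4,6}
  [10] u=3 | in 1 | out 4 | prev ⊥ | push {}
  [11] u=4 | in ⊤ | out ⊤ | prev ⊥ | push {0,5}
  [12] u=6 | in ⊤ | out ⊤ | prev 4 | push {}
  [13] u=0 | in ⊤ | out ⊤ | ==
  [14] u=5 | in ⊤ | out 4 | ==

Converged values:
  [0] ⊤
  [1] 1
  [2] 3
  [3] 4
  [4] ⊤
  [5] 4
  [6] ⊤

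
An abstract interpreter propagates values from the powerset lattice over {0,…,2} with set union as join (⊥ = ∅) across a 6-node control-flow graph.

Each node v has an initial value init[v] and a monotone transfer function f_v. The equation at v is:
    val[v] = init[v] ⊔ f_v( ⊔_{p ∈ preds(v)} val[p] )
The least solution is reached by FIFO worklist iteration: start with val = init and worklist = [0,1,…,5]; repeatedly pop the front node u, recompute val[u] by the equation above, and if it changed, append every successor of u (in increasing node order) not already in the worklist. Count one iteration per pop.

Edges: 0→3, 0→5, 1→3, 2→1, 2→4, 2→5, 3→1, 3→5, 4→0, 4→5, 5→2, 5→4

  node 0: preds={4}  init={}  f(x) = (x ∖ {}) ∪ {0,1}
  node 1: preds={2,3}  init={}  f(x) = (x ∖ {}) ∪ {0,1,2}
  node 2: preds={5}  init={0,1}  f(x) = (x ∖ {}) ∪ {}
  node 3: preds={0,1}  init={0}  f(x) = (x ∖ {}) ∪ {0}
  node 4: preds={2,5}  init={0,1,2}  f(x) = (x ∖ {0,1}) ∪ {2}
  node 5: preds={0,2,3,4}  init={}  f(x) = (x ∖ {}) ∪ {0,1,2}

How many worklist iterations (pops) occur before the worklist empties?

Trace (11 dequeues):
  [1] u=0 | in {0,1,2} | out {0,1,2} | prev {} | push {}
  [2] u=1 | in {0,1} | out {0,1,2} | prev {} | push {}
  [3] u=2 | in {} | out {0,1} | ==
  [4] u=3 | in {0,1,2} | out {0,1,2} | prev {0} | push {1}
  [5] u=4 | in {0,1} | out {0,1,2} | ==
  [6] u=5 | in {0,1,2} | out {0,1,2} | prev {} | push {2,4}
  [7] u=1 | in {0,1,2} | out {0,1,2} | ==
  [8] u=2 | in {0,1,2} | out {0,1,2} | prev {0,1} | push {1,5}
  [9] u=4 | in {0,1,2} | out {0,1,2} | ==
  [10] u=1 | in {0,1,2} | out {0,1,2} | ==
  [11] u=5 | in {0,1,2} | out {0,1,2} | ==

Converged values:
  [0] {0,1,2}
  [1] {0,1,2}
  [2] {0,1,2}
  [3] {0,1,2}
  [4] {0,1,2}
  [5] {0,1,2}

11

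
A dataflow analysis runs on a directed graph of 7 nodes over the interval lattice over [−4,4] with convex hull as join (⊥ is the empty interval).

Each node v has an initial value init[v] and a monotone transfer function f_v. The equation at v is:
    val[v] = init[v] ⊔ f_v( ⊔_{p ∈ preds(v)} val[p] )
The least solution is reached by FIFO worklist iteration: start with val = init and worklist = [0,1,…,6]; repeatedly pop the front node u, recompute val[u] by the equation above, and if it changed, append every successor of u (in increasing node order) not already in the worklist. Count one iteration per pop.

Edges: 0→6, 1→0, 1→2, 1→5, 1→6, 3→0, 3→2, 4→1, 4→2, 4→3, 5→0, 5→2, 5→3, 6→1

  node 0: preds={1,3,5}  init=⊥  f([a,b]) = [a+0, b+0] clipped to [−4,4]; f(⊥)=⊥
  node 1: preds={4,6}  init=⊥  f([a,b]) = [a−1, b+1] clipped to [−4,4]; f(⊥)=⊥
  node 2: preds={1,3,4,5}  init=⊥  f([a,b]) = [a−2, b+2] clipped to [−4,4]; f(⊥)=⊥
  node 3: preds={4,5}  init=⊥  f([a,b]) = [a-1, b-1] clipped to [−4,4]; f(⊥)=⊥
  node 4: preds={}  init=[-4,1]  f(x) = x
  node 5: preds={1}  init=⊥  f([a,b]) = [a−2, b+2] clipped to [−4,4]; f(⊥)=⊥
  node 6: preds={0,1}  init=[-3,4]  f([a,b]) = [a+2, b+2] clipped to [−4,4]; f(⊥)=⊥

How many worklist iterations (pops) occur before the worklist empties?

13

Iteration log — 13 steps:
  step 1. node 0  ⊔preds=⊥  new=⊥  stable
  step 2. node 1  ⊔preds=[-4,4]  new=[-4,4]  old=⊥  +wl: 0
  step 3. node 2  ⊔preds=[-4,4]  new=[-4,4]  old=⊥  +wl: 
  step 4. node 3  ⊔preds=[-4,1]  new=[-4,0]  old=⊥  +wl: 2
  step 5. node 4  ⊔preds=⊥  new=[-4,1]  stable
  step 6. node 5  ⊔preds=[-4,4]  new=[-4,4]  old=⊥  +wl: 3
  step 7. node 6  ⊔preds=[-4,4]  new=[-3,4]  stable
  step 8. node 0  ⊔preds=[-4,4]  new=[-4,4]  old=⊥  +wl: 6
  step 9. node 2  ⊔preds=[-4,4]  new=[-4,4]  stable
  step 10. node 3  ⊔preds=[-4,4]  new=[-4,3]  old=[-4,0]  +wl: 0,2
  step 11. node 6  ⊔preds=[-4,4]  new=[-3,4]  stable
  step 12. node 0  ⊔preds=[-4,4]  new=[-4,4]  stable
  step 13. node 2  ⊔preds=[-4,4]  new=[-4,4]  stable

Least fixpoint reached:
  node 0: [-4,4]
  node 1: [-4,4]
  node 2: [-4,4]
  node 3: [-4,3]
  node 4: [-4,1]
  node 5: [-4,4]
  node 6: [-3,4]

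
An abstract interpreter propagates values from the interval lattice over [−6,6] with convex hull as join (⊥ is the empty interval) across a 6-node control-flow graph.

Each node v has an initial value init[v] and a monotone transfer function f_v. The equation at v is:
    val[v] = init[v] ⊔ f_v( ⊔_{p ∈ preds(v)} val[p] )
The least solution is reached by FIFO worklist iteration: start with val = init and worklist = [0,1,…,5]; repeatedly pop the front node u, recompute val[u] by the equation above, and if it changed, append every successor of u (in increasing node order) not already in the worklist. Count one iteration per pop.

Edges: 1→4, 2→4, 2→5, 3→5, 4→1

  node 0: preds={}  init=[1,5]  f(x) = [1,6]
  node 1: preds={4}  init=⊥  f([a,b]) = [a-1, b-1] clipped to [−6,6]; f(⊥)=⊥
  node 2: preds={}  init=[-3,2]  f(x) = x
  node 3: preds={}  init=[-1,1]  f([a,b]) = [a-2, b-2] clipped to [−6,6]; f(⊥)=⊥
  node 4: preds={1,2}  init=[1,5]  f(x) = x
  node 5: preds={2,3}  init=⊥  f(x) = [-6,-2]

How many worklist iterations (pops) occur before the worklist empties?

Trace (13 dequeues):
  [1] u=0 | in ⊥ | out [1,6] | prev [1,5] | push {}
  [2] u=1 | in [1,5] | out [0,4] | prev ⊥ | push {}
  [3] u=2 | in ⊥ | out [-3,2] | ==
  [4] u=3 | in ⊥ | out [-1,1] | ==
  [5] u=4 | in [-3,4] | out [-3,5] | prev [1,5] | push {1}
  [6] u=5 | in [-3,2] | out [-6,-2] | prev ⊥ | push {}
  [7] u=1 | in [-3,5] | out [-4,4] | prev [0,4] | push {4}
  [8] u=4 | in [-4,4] | out [-4,5] | prev [-3,5] | push {1}
  [9] u=1 | in [-4,5] | out [-5,4] | prev [-4,4] | push {4}
  [10] u=4 | in [-5,4] | out [-5,5] | prev [-4,5] | push {1}
  [11] u=1 | in [-5,5] | out [-6,4] | prev [-5,4] | push {4}
  [12] u=4 | in [-6,4] | out [-6,5] | prev [-5,5] | push {1}
  [13] u=1 | in [-6,5] | out [-6,4] | ==

Converged values:
  [0] [1,6]
  [1] [-6,4]
  [2] [-3,2]
  [3] [-1,1]
  [4] [-6,5]
  [5] [-6,-2]

13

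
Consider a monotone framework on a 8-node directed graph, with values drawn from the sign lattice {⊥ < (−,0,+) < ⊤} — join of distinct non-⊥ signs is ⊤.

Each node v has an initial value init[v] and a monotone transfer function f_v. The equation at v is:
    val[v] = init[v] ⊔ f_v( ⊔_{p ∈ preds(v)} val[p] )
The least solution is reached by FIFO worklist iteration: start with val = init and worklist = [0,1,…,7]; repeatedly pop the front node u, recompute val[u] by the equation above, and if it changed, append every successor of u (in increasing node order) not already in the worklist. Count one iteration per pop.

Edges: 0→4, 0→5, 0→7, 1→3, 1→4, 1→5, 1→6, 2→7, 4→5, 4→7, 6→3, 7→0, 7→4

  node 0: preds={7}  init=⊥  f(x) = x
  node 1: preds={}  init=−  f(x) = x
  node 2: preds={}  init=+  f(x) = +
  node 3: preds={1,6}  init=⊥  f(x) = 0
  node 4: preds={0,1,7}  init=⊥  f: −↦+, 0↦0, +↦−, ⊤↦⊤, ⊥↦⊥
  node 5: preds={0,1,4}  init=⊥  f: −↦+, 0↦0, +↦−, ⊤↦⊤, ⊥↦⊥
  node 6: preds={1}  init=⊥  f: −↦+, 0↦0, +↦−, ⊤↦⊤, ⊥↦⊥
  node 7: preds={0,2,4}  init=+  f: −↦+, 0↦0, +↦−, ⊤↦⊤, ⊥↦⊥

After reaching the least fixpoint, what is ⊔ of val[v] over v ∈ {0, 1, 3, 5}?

Trace (13 dequeues):
  [1] u=0 | in + | out + | prev ⊥ | push {}
  [2] u=1 | in ⊥ | out − | ==
  [3] u=2 | in ⊥ | out + | ==
  [4] u=3 | in − | out 0 | prev ⊥ | push {}
  [5] u=4 | in ⊤ | out ⊤ | prev ⊥ | push {}
  [6] u=5 | in ⊤ | out ⊤ | prev ⊥ | push {}
  [7] u=6 | in − | out + | prev ⊥ | push {3}
  [8] u=7 | in ⊤ | out ⊤ | prev + | push {0,4}
  [9] u=3 | in ⊤ | out 0 | ==
  [10] u=0 | in ⊤ | out ⊤ | prev + | push {5,7}
  [11] u=4 | in ⊤ | out ⊤ | ==
  [12] u=5 | in ⊤ | out ⊤ | ==
  [13] u=7 | in ⊤ | out ⊤ | ==

Converged values:
  [0] ⊤
  [1] −
  [2] +
  [3] 0
  [4] ⊤
  [5] ⊤
  [6] +
  [7] ⊤

⊤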